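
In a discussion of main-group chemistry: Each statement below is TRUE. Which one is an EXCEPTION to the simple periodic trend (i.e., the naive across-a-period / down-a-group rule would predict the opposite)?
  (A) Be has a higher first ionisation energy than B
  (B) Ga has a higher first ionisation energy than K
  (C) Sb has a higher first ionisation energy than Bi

(A)

The general trend: first ionisation energy increases across a period and decreases down a group.
(A) Be (period 2, group 2) vs B (period 2, group 13): the stated order contradicts the simple trend.
(B) Ga (period 4, group 13) vs K (period 4, group 1): the stated order agrees with the simple trend.
(C) Sb (period 5, group 15) vs Bi (period 6, group 15): the stated order agrees with the simple trend.
The exception is (A): removing B's lone 2p electron is easier than breaking Be's filled 2s².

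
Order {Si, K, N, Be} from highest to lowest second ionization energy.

K > N > Be > Si

IE_2 is the cost of taking one more electron from the +1 cation: Si⁺ still has 3 valence electrons; K⁺ is the bare [Ar] core; N⁺ still has 4 valence electrons; Be⁺ still has 1 valence electron.
Breaking into a closed-shell core is much more expensive than removing a leftover valence electron — K has the largest IE_2 here.
Valence configurations: Si⁺ [Ne]3s²3p¹, N⁺ [He]2s²2p², Be⁺ [He]2s¹.
Approximate IE_2 values (kJ/mol): Si 1577, K 3052, N 2856, Be 1757.
So the second ionization energies run Si < Be < N < K.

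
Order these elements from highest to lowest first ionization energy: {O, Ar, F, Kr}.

F > Ar > Kr > O

O is in period 2, group 16; F is in period 2, group 17; Ar is in period 3, group 18; Kr is in period 4, group 18.
IE₁ increases left→right with effective nuclear charge and decreases top→bottom as the valence shell moves farther out.
These span different periods and groups, so the two trends combine.
Kr > O: period and group pull opposite ways; the across-period shift dominates (1351 vs 1314 kJ/mol).
Ar > Kr: Ar sits above Kr in group 18, so the down-group effect alone puts Ar higher.
F > Ar: period and group pull opposite ways; the down-group shift dominates (1681 vs 1521 kJ/mol).
Approximate values (kJ/mol): O 1314, F 1681, Ar 1521, Kr 1351.
So from highest to lowest: F > Ar > Kr > O.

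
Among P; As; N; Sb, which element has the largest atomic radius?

N is in period 2, group 15; P is in period 3, group 15; As is in period 4, group 15; Sb is in period 5, group 15.
Atomic radius shrinks across a period as nuclear charge pulls the same shell inward, and grows down a group as new shells are added.
All are in group 15, so atomic radius increases down the group.
The largest atomic radius among these belongs to Sb.

Sb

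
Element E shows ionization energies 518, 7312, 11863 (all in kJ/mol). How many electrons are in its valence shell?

1

Look for the largest jump between consecutive ionization energies: IE2/IE1 ≈ 14.1, far larger than any earlier ratio.
That jump marks the point where a core electron is being removed. So the atom has 1 valence electron.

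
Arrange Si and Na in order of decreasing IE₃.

Consider each +2 ion: Si²⁺ still has 2 valence electrons; Na²⁺ is already 1 electron into the core.
Pulling an electron out of a noble-gas core costs far more than removing a remaining valence electron, so Na sits at the high end of IE_3.
The numbers (kJ/mol): Si 3232, Na 6910.
Putting it together, IE_3: Si < Na.

Na > Si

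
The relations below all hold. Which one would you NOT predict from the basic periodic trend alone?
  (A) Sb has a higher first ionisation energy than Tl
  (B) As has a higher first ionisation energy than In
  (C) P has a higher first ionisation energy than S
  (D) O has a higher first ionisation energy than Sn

The general trend: first ionisation energy increases across a period and decreases down a group.
(A) Sb (period 5, group 15) vs Tl (period 6, group 13): the stated order agrees with the simple trend.
(B) As (period 4, group 15) vs In (period 5, group 13): the stated order agrees with the simple trend.
(C) P (period 3, group 15) vs S (period 3, group 16): the stated order contradicts the simple trend.
(D) O (period 2, group 16) vs Sn (period 5, group 14): the stated order agrees with the simple trend.
The exception is (C): S (3p⁴) ionizes more easily than half-filled P (3p³) because the paired 3p electron in S is pushed out by e⁻–e⁻ repulsion.

(C)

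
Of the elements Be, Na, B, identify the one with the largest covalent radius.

Na

Radius decreases left→right (rising Z_eff, same n) and increases top→bottom (higher n).
These span different periods and groups, so the two trends combine.
Be > B: Be lies to the left of B in period 2, so the across-period effect alone puts Be larger.
Na > Be: both effects reinforce here, so Na is clearly the larger of the two.
Approximate values (pm): Be 102, B 85, Na 155.
The largest covalent radius among these belongs to Na.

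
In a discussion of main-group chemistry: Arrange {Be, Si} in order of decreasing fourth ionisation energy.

Be > Si

IE_4 is the cost of taking one more electron from the +3 cation: Be³⁺ is already 1 electron into the core; Si³⁺ still has 1 valence electron.
Breaking into a closed-shell core is much more expensive than removing a leftover valence electron — Be has the largest IE_4 here.
Tabulated IE_4 (kJ/mol): Be 21007, Si 4356.
Overall IE_4 order: Si < Be.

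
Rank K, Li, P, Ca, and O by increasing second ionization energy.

After 1 electron has been removed, what remains? K⁺ is the bare [Ar] core; Li⁺ is the bare [He] core; P⁺ still has 4 valence electrons; Ca⁺ still has 1 valence electron; O⁺ still has 5 valence electrons.
Usually core removal costs more than valence removal, but here the competition is close: a tightly held n=2 valence electron can cost more to remove than an n=3 core electron, so the actual values have to decide it.
Valence configurations: P⁺ [Ne]3s²3p², Ca⁺ [Ar]4s¹, O⁺ [He]2s²2p³.
Tabulated IE_2 (kJ/mol): K 3052, Li 7298, P 1907, Ca 1145, O 3388.
Hence IE_2: Ca < P < K < O < Li.

Ca < P < K < O < Li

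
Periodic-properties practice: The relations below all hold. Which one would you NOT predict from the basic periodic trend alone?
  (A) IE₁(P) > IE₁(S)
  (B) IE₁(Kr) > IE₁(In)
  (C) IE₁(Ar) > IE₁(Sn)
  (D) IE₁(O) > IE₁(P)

(A)

The general trend: first ionisation energy increases across a period and decreases down a group.
(A) P (period 3, group 15) vs S (period 3, group 16): the stated order contradicts the simple trend.
(B) Kr (period 4, group 18) vs In (period 5, group 13): the stated order agrees with the simple trend.
(C) Ar (period 3, group 18) vs Sn (period 5, group 14): the stated order agrees with the simple trend.
(D) O (period 2, group 16) vs P (period 3, group 15): the stated order agrees with the simple trend.
The exception is (A): S (3p⁴) ionizes more easily than half-filled P (3p³) because the paired 3p electron in S is pushed out by e⁻–e⁻ repulsion.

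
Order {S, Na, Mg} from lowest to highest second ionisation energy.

Consider each +1 ion: S⁺ still has 5 valence electrons; Na⁺ is the bare [Ne] core; Mg⁺ still has 1 valence electron.
Breaking into a closed-shell core is much more expensive than removing a leftover valence electron — Na has the largest IE_2 here.
Valence configurations: S⁺ [Ne]3s²3p³, Mg⁺ [Ne]3s¹.
Approximate IE_2 values (kJ/mol): S 2252, Na 4562, Mg 1451.
Putting it together, IE_2: Mg < S < Na.

Mg < S < Na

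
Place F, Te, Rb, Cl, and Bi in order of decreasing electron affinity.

Cl > F > Te > Bi > Rb

F is in period 2, group 17; Cl is in period 3, group 17; Rb is in period 5, group 1; Te is in period 5, group 16; Bi is in period 6, group 15.
EA tends to increase across a period and decrease down a group, though the pattern is less regular than for IE or radius.
Here both period and group differ, so the two effects have to be weighed against each other.
Bi > Rb: period and group pull opposite ways; the across-period shift dominates (91 vs 47 kJ/mol).
Te > Bi: both effects reinforce here, so Te is clearly the higher of the two.
F > Te: both effects reinforce here, so F is clearly the higher of the two.
Cl > F: this pair runs against the simple trend — see the exception note.
Note the exception: Cl has a higher electron affinity than F, contrary to the simple trend — F's small 2p subshell makes the incoming electron feel strong e⁻–e⁻ repulsion, so Cl actually releases more energy on gaining an electron.
For reference (kJ/mol): F 328, Cl 349, Rb 47, Te 190, Bi 91.
So from highest to lowest: Cl > F > Te > Bi > Rb.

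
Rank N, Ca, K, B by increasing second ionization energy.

Ca < B < N < K

IE_2 is the cost of taking one more electron from the +1 cation: N⁺ still has 4 valence electrons; Ca⁺ still has 1 valence electron; K⁺ is the bare [Ar] core; B⁺ still has 2 valence electrons.
Pulling an electron out of a noble-gas core costs far more than removing a remaining valence electron, so K sits at the high end of IE_2.
Valence configurations: N⁺ [He]2s²2p², Ca⁺ [Ar]4s¹, B⁺ [He]2s².
Tabulated IE_2 (kJ/mol): N 2856, Ca 1145, K 3052, B 2427.
Putting it together, IE_2: Ca < B < N < K.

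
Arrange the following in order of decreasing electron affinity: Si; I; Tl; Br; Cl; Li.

Li is in period 2, group 1; Si is in period 3, group 14; Cl is in period 3, group 17; Br is in period 4, group 17; I is in period 5, group 17; Tl is in period 6, group 13.
EA tends to increase across a period and decrease down a group, though the pattern is less regular than for IE or radius.
These span different periods and groups, so the two trends combine.
Li > Tl: period and group pull opposite ways; the down-group shift dominates (60 vs 19 kJ/mol).
Si > Li: period and group pull opposite ways; the across-period shift dominates (134 vs 60 kJ/mol).
I > Si: period and group pull opposite ways; the across-period shift dominates (295 vs 134 kJ/mol).
Br > I: they share group 17; the group trend gives Br the larger value.
Cl > Br: they share group 17; the group trend gives Cl the larger value.
Tabulated electron affinity (kJ/mol): Li 60, Si 134, Cl 349, Br 325, I 295, Tl 19.
So from highest to lowest: Cl > Br > I > Si > Li > Tl.

Cl > Br > I > Si > Li > Tl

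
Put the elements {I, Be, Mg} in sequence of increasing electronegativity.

Mg < Be < I

Be is in period 2, group 2; Mg is in period 3, group 2; I is in period 5, group 17.
Electronegativity increases across a period and decreases down a group, tracking effective nuclear charge and atomic size.
Neither a single period nor a single group — weigh both effects.
Be > Mg: they share group 2; the group trend gives Be the larger value.
I > Be: the two effects oppose for this pair; the across-period effect wins (2.66 vs 1.57).
Tabulated electronegativity (Pauling): Be 1.57, Mg 1.31, I 2.66.
So from lowest to highest: Mg < Be < I.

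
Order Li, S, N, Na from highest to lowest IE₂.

Li > Na > N > S

IE_2 is the cost of taking one more electron from the +1 cation: Li⁺ is the bare [He] core; S⁺ still has 5 valence electrons; N⁺ still has 4 valence electrons; Na⁺ is the bare [Ne] core.
Breaking into a closed-shell core is much more expensive than removing a leftover valence electron — Na and Li have the largest IE_2 here.
Valence configurations: S⁺ [Ne]3s²3p³, N⁺ [He]2s²2p².
Approximate IE_2 values (kJ/mol): Li 7298, S 2252, N 2856, Na 4562.
Hence IE_2: S < N < Na < Li.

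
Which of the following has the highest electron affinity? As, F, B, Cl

Cl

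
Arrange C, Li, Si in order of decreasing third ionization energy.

Li > C > Si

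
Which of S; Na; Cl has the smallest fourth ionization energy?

S

Consider each +3 ion: S³⁺ still has 3 valence electrons; Na³⁺ is already 2 electrons into the core; Cl³⁺ still has 4 valence electrons.
Pulling an electron out of a noble-gas core costs far more than removing a remaining valence electron, so Na sits at the high end of IE_4.
Valence configurations: S³⁺ [Ne]3s²3p¹, Cl³⁺ [Ne]3s²3p².
Tabulated IE_4 (kJ/mol): S 4556, Na 9543, Cl 5159.
Overall IE_4 order: S < Cl < Na.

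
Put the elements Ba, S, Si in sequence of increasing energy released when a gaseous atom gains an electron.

Si is in period 3, group 14; S is in period 3, group 16; Ba is in period 6, group 2.
Adding an electron releases more energy for atoms nearer the top right (short of the noble gases).
These span different periods and groups, so the two trends combine.
Si > Ba: relative to Ba, both the across-period and down-group shifts push Si's electron affinity up.
S > Si: S lies to the right of Si in period 3, so the across-period effect alone puts S higher.
For reference (kJ/mol): Si 134, S 200, Ba 14.
So from lowest to highest: Ba < Si < S.

Ba, Si, S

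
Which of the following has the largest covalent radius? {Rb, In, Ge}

Ge is in period 4, group 14; Rb is in period 5, group 1; In is in period 5, group 13.
Radius decreases left→right (rising Z_eff, same n) and increases top→bottom (higher n).
Neither a single period nor a single group — weigh both effects.
In > Ge: relative to Ge, both the across-period and down-group shifts push In's atomic radius up.
Rb > In: Rb lies to the left of In in period 5, so the across-period effect alone puts Rb larger.
For reference (pm): Ge 121, Rb 210, In 142.
The largest covalent radius among these belongs to Rb.

Rb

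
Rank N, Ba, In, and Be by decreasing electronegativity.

N > In > Be > Ba

Be is in period 2, group 2; N is in period 2, group 15; In is in period 5, group 13; Ba is in period 6, group 2.
Smaller atoms with higher effective nuclear charge are more electronegative.
Here both period and group differ, so the two effects have to be weighed against each other.
Be > Ba: they share group 2; the group trend gives Be the larger value.
In > Be: the two effects oppose for this pair; the across-period effect wins (1.78 vs 1.57).
N > In: relative to In, both the across-period and down-group shifts push N's electronegativity up.
For reference (Pauling): Be 1.57, N 3.04, In 1.78, Ba 0.89.
So from highest to lowest: N > In > Be > Ba.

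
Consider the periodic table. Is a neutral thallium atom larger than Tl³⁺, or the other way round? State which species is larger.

Tl

Forming Tl³⁺ removes 3 electrons from Tl. Fewer electrons for the same nuclear charge means less shielding and a higher Z_eff on the remaining electrons, and for main-group metals the entire outer shell is lost.
A cation is smaller than its parent atom: Tl³⁺ < Tl.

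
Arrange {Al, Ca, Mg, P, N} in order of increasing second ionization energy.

Ca < Mg < Al < P < N

Consider each +1 ion: Al⁺ still has 2 valence electrons; Ca⁺ still has 1 valence electron; Mg⁺ still has 1 valence electron; P⁺ still has 4 valence electrons; N⁺ still has 4 valence electrons.
All are still removing valence electrons, so compare the +1 ions as you would atoms: IE_2 generally rises across a period (higher Z_eff) and falls down a group (larger shell), subject to the usual subshell exceptions.
Valence configurations: Al⁺ [Ne]3s², Ca⁺ [Ar]4s¹, Mg⁺ [Ne]3s¹, P⁺ [Ne]3s²3p², N⁺ [He]2s²2p².
The numbers (kJ/mol): Al 1817, Ca 1145, Mg 1451, P 1907, N 2856.
Overall IE_2 order: Ca < Mg < Al < P < N.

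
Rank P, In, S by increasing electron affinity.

In < P < S

P is in period 3, group 15; S is in period 3, group 16; In is in period 5, group 13.
Atoms with high Z_eff and room in the valence shell (especially the halogens) have the most exothermic electron affinities.
These span different periods and groups, so the two trends combine.
P > In: both effects reinforce here, so P is clearly the higher of the two.
S > P: both are in period 3; the period trend gives S the larger value.
Tabulated electron affinity (kJ/mol): P 72, S 200, In 29.
So from lowest to highest: In < P < S.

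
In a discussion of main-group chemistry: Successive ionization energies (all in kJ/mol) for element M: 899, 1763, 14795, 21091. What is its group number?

Look for the largest jump between consecutive ionization energies: IE3/IE2 ≈ 8.4, far larger than any earlier ratio.
That jump marks the point where a core electron is being removed. So the atom has 2 valence electrons.
A main-group element with 2 valence electrons is in group 2.

Group 2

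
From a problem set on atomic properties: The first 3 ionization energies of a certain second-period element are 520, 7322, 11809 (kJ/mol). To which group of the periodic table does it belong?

Group 1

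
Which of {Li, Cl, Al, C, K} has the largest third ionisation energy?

Li

After 2 electrons have been removed, what remains? Li²⁺ is already 1 electron into the core; Cl²⁺ still has 5 valence electrons; Al²⁺ still has 1 valence electron; C²⁺ still has 2 valence electrons; K²⁺ is already 1 electron into the core.
Usually core removal costs more than valence removal, but here the competition is close: a tightly held n=2 valence electron can cost more to remove than an n=3 core electron, so the actual values have to decide it.
Valence configurations: Cl²⁺ [Ne]3s²3p³, Al²⁺ [Ne]3s¹, C²⁺ [He]2s².
Approximate IE_3 values (kJ/mol): Li 11815, Cl 3822, Al 2745, C 4620, K 4420.
Overall IE_3 order: Al < Cl < K < C < Li.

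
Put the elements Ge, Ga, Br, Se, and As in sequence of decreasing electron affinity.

Ga is in period 4, group 13; Ge is in period 4, group 14; As is in period 4, group 15; Se is in period 4, group 16; Br is in period 4, group 17.
Adding an electron releases more energy for atoms nearer the top right (short of the noble gases).
All lie in period 4; the across-period trend (electron affinity increases left to right) applies, with the exception below.
Note the exception: Ge has a higher electron affinity than As, contrary to the simple trend — adding an electron to As's half-filled 4p³ is unfavourable, so Ge (4p²) has the more exothermic EA.
For reference (kJ/mol): Ga 29, Ge 119, As 78, Se 195, Br 325.
So from highest to lowest: Br > Se > Ge > As > Ga.

Br > Se > Ge > As > Ga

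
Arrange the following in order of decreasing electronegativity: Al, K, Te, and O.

O > Te > Al > K

O is in period 2, group 16; Al is in period 3, group 13; K is in period 4, group 1; Te is in period 5, group 16.
EN rises left→right (higher Z_eff, smaller atoms) and falls top→bottom (larger, more shielded atoms).
Neither a single period nor a single group — weigh both effects.
Al > K: relative to K, both the across-period and down-group shifts push Al's electronegativity up.
Te > Al: the two effects oppose for this pair; the across-period effect wins (2.10 vs 1.61).
O > Te: they share group 16; the group trend gives O the larger value.
For reference (Pauling): O 3.44, Al 1.61, K 0.82, Te 2.10.
So from highest to lowest: O > Te > Al > K.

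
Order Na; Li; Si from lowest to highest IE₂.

Si < Na < Li

IE_2 is the cost of taking one more electron from the +1 cation: Na⁺ is the bare [Ne] core; Li⁺ is the bare [He] core; Si⁺ still has 3 valence electrons.
Pulling an electron out of a noble-gas core costs far more than removing a remaining valence electron, so Na and Li sit at the high end of IE_2.
Approximate IE_2 values (kJ/mol): Na 4562, Li 7298, Si 1577.
So the second ionization energies run Si < Na < Li.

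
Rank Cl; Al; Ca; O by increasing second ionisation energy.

Ca < Al < Cl < O

The second ionization energy removes an electron from the +1 ion. For each element: Cl⁺ still has 6 valence electrons; Al⁺ still has 2 valence electrons; Ca⁺ still has 1 valence electron; O⁺ still has 5 valence electrons.
All are still removing valence electrons, so compare the +1 ions as you would atoms: IE_2 generally rises across a period (higher Z_eff) and falls down a group (larger shell), subject to the usual subshell exceptions.
Valence configurations: Cl⁺ [Ne]3s²3p⁴, Al⁺ [Ne]3s², Ca⁺ [Ar]4s¹, O⁺ [He]2s²2p³.
The numbers (kJ/mol): Cl 2298, Al 1817, Ca 1145, O 3388.
Overall IE_2 order: Ca < Al < Cl < O.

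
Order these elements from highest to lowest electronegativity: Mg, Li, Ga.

Ga, Mg, Li

Smaller atoms with higher effective nuclear charge are more electronegative.
These sit on a diagonal, where the across-period and down-group effects partly cancel.
Mg > Li: the two effects oppose for this pair; the across-period effect wins (1.31 vs 0.98).
Ga > Mg: the two effects oppose for this pair; the across-period effect wins (1.81 vs 1.31).
Approximate values (Pauling): Li 0.98, Mg 1.31, Ga 1.81.
So from highest to lowest: Ga > Mg > Li.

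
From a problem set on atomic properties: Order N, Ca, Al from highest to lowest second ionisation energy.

N, Al, Ca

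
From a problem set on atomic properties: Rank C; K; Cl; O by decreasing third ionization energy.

O > C > K > Cl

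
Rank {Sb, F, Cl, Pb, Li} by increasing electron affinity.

Electron affinity generally becomes more exothermic across a period toward the halogens and less exothermic down a group.
Neither a single period nor a single group — weigh both effects.
Li > Pb: the two effects oppose for this pair; the down-group effect wins (60 vs 35 kJ/mol).
Sb > Li: period and group pull opposite ways; the across-period shift dominates (103 vs 60 kJ/mol).
F > Sb: both effects reinforce here, so F is clearly the higher of the two.
Cl > F: this pair runs against the simple trend — see the exception note.
Note the exception: Cl has a higher electron affinity than F, contrary to the simple trend — F's small 2p subshell makes the incoming electron feel strong e⁻–e⁻ repulsion, so Cl actually releases more energy on gaining an electron.
For reference (kJ/mol): Li 60, F 328, Cl 349, Sb 103, Pb 35.
So from lowest to highest: Pb < Li < Sb < F < Cl.

Pb, Li, Sb, F, Cl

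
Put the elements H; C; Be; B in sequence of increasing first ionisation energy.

H is in period 1, group 1; Be is in period 2, group 2; B is in period 2, group 13; C is in period 2, group 14.
First ionization energy rises across a period (greater Z_eff holds electrons more tightly) and falls down a group (valence electrons are farther from the nucleus).
These span different periods and groups, so the two trends combine.
Be > B: this pair runs against the simple trend — see the exception note.
C > Be: C lies to the right of Be in period 2, so the across-period effect alone puts C higher.
H > C: period and group pull opposite ways; the down-group shift dominates (1312 vs 1086 kJ/mol).
Note the exception: Be has a higher first ionization energy than B, contrary to the simple trend — removing B's lone 2p electron is easier than breaking Be's filled 2s².
Approximate values (kJ/mol): H 1312, Be 900, B 801, C 1086.
So from lowest to highest: B < Be < C < H.

B < Be < C < H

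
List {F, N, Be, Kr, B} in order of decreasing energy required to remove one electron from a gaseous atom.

F, N, Kr, Be, B

IE₁ increases left→right with effective nuclear charge and decreases top→bottom as the valence shell moves farther out.
Neither a single period nor a single group — weigh both effects.
Be > B: this pair runs against the simple trend — see the exception note.
Kr > Be: the two effects oppose for this pair; the across-period effect wins (1351 vs 900 kJ/mol).
N > Kr: period and group pull opposite ways; the down-group shift dominates (1402 vs 1351 kJ/mol).
F > N: both are in period 2; the period trend gives F the larger value.
Note the exception: Be has a higher first ionization energy than B, contrary to the simple trend — removing B's lone 2p electron is easier than breaking Be's filled 2s².
Tabulated first ionization energy (kJ/mol): Be 900, B 801, N 1402, F 1681, Kr 1351.
So from highest to lowest: F > N > Kr > Be > B.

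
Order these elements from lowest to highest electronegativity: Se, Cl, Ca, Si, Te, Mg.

Ca, Mg, Si, Te, Se, Cl

Atoms toward the upper right of the periodic table pull bonding electrons most strongly.
These span different periods and groups, so the two trends combine.
Mg > Ca: they share group 2; the group trend gives Mg the larger value.
Si > Mg: Si lies to the right of Mg in period 3, so the across-period effect alone puts Si higher.
Te > Si: period and group pull opposite ways; the across-period shift dominates (2.10 vs 1.90).
Se > Te: they share group 16; the group trend gives Se the larger value.
Cl > Se: both effects reinforce here, so Cl is clearly the higher of the two.
Approximate values (Pauling): Mg 1.31, Si 1.90, Cl 3.16, Ca 1.00, Se 2.55, Te 2.10.
So from lowest to highest: Ca < Mg < Si < Te < Se < Cl.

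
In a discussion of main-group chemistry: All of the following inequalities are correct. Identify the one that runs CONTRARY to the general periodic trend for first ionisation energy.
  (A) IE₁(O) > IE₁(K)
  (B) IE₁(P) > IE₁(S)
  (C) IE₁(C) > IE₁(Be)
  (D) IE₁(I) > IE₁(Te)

The general trend: first ionisation energy increases across a period and decreases down a group.
(A) O (period 2, group 16) vs K (period 4, group 1): the stated order agrees with the simple trend.
(B) P (period 3, group 15) vs S (period 3, group 16): the stated order contradicts the simple trend.
(C) C (period 2, group 14) vs Be (period 2, group 2): the stated order agrees with the simple trend.
(D) I (period 5, group 17) vs Te (period 5, group 16): the stated order agrees with the simple trend.
The exception is (B): S (3p⁴) ionizes more easily than half-filled P (3p³) because the paired 3p electron in S is pushed out by e⁻–e⁻ repulsion.

(B)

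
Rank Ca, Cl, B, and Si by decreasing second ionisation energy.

The second ionization energy removes an electron from the +1 ion. For each element: Ca⁺ still has 1 valence electron; Cl⁺ still has 6 valence electrons; B⁺ still has 2 valence electrons; Si⁺ still has 3 valence electrons.
All are still removing valence electrons, so compare the +1 ions as you would atoms: IE_2 generally rises across a period (higher Z_eff) and falls down a group (larger shell), subject to the usual subshell exceptions.
Valence configurations: Ca⁺ [Ar]4s¹, Cl⁺ [Ne]3s²3p⁴, B⁺ [He]2s², Si⁺ [Ne]3s²3p¹.
The numbers (kJ/mol): Ca 1145, Cl 2298, B 2427, Si 1577.
Putting it together, IE_2: Ca < Si < Cl < B.

B > Cl > Si > Ca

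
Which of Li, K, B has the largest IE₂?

Consider each +1 ion: Li⁺ is the bare [He] core; K⁺ is the bare [Ar] core; B⁺ still has 2 valence electrons.
Breaking into a closed-shell core is much more expensive than removing a leftover valence electron — K and Li have the largest IE_2 here.
Tabulated IE_2 (kJ/mol): Li 7298, K 3052, B 2427.
Putting it together, IE_2: B < K < Li.

Li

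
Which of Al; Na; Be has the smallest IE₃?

The third ionization energy removes an electron from the +2 ion. For each element: Al²⁺ still has 1 valence electron; Na²⁺ is already 1 electron into the core; Be²⁺ is the bare [He] core.
Pulling an electron out of a noble-gas core costs far more than removing a remaining valence electron, so Na and Be sit at the high end of IE_3.
Approximate IE_3 values (kJ/mol): Al 2745, Na 6910, Be 14849.
Overall IE_3 order: Al < Na < Be.

Al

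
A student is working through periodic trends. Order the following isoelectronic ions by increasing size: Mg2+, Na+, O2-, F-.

All of these have 10 electrons, so size is governed by nuclear charge alone: the more protons, the stronger the pull on the same electron cloud, and the smaller the ion.
Nuclear charges: Mg2+ (Z=12), Na+ (Z=11), F- (Z=9), O2- (Z=8).
Smallest to largest: Mg2+ < Na+ < F- < O2-.

Mg2+ < Na+ < F- < O2-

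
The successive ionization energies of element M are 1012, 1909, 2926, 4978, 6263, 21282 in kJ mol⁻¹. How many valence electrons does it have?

Look for the largest jump between consecutive ionization energies: IE6/IE5 ≈ 3.4, far larger than any earlier ratio.
That jump marks the point where a core electron is being removed. So the atom has 5 valence electrons.

5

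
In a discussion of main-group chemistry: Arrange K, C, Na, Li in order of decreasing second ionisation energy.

Li, Na, K, C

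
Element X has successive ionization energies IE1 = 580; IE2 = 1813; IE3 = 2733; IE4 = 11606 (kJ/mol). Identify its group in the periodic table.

Group 13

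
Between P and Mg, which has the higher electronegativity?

Mg is in period 3, group 2; P is in period 3, group 15.
Atoms toward the upper right of the periodic table pull bonding electrons most strongly.
All lie in period 3, so electronegativity increases left to right.
So P has the higher electronegativity (P > Mg).

P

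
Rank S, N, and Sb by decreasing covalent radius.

N is in period 2, group 15; S is in period 3, group 16; Sb is in period 5, group 15.
Across a period the added protons contract the valence shell; down a group each new principal shell makes the atom larger.
Neither a single period nor a single group — weigh both effects.
S > N: the two effects oppose for this pair; the down-group effect wins (103 vs 71 pm).
Sb > S: relative to S, both the across-period and down-group shifts push Sb's atomic radius up.
For reference (pm): N 71, S 103, Sb 140.
So from largest to smallest: Sb > S > N.

Sb > S > N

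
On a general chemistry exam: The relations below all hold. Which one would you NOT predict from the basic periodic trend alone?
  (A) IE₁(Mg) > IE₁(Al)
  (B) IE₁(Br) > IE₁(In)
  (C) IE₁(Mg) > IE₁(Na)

The general trend: first ionization energy increases across a period and decreases down a group.
(A) Mg (period 3, group 2) vs Al (period 3, group 13): the stated order contradicts the simple trend.
(B) Br (period 4, group 17) vs In (period 5, group 13): the stated order agrees with the simple trend.
(C) Mg (period 3, group 2) vs Na (period 3, group 1): the stated order agrees with the simple trend.
The exception is (A): Al's single 3p electron is easier to remove than one from Mg's filled 3s².

(A)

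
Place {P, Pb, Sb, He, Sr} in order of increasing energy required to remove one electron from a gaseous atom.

He is in period 1, group 18; P is in period 3, group 15; Sr is in period 5, group 2; Sb is in period 5, group 15; Pb is in period 6, group 14.
First ionization energy rises across a period (greater Z_eff holds electrons more tightly) and falls down a group (valence electrons are farther from the nucleus).
Here both period and group differ, so the two effects have to be weighed against each other.
Pb > Sr: the two effects oppose for this pair; the across-period effect wins (716 vs 550 kJ/mol).
Sb > Pb: relative to Pb, both the across-period and down-group shifts push Sb's first ionization energy up.
P > Sb: they share group 15; the group trend gives P the larger value.
He > P: relative to P, both the across-period and down-group shifts push He's first ionization energy up.
For reference (kJ/mol): He 2372, P 1012, Sr 550, Sb 831, Pb 716.
So from lowest to highest: Sr < Pb < Sb < P < He.

Sr, Pb, Sb, P, He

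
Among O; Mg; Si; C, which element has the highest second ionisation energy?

O

The second ionization energy removes an electron from the +1 ion. For each element: O⁺ still has 5 valence electrons; Mg⁺ still has 1 valence electron; Si⁺ still has 3 valence electrons; C⁺ still has 3 valence electrons.
All are still removing valence electrons, so compare the +1 ions as you would atoms: IE_2 generally rises across a period (higher Z_eff) and falls down a group (larger shell), subject to the usual subshell exceptions.
Valence configurations: O⁺ [He]2s²2p³, Mg⁺ [Ne]3s¹, Si⁺ [Ne]3s²3p¹, C⁺ [He]2s²2p¹.
The numbers (kJ/mol): O 3388, Mg 1451, Si 1577, C 2353.
Overall IE_2 order: Mg < Si < C < O.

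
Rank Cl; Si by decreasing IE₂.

Cl > Si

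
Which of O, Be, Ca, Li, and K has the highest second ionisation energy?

Li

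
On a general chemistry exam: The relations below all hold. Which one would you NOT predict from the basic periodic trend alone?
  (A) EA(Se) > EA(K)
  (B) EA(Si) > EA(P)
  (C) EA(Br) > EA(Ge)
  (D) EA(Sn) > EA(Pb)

(B)

The general trend: electron affinity increases across a period and decreases down a group.
(A) Se (period 4, group 16) vs K (period 4, group 1): the stated order agrees with the simple trend.
(B) Si (period 3, group 14) vs P (period 3, group 15): the stated order contradicts the simple trend.
(C) Br (period 4, group 17) vs Ge (period 4, group 14): the stated order agrees with the simple trend.
(D) Sn (period 5, group 14) vs Pb (period 6, group 14): the stated order agrees with the simple trend.
The exception is (B): adding an electron to P's half-filled 3p³ is unfavourable, so Si (3p²) has the more exothermic EA.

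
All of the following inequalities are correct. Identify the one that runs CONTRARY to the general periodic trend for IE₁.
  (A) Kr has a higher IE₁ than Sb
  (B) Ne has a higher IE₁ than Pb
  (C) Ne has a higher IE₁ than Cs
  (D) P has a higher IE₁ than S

(D)

The general trend: IE₁ increases across a period and decreases down a group.
(A) Kr (period 4, group 18) vs Sb (period 5, group 15): the stated order agrees with the simple trend.
(B) Ne (period 2, group 18) vs Pb (period 6, group 14): the stated order agrees with the simple trend.
(C) Ne (period 2, group 18) vs Cs (period 6, group 1): the stated order agrees with the simple trend.
(D) P (period 3, group 15) vs S (period 3, group 16): the stated order contradicts the simple trend.
The exception is (D): S (3p⁴) ionizes more easily than half-filled P (3p³) because the paired 3p electron in S is pushed out by e⁻–e⁻ repulsion.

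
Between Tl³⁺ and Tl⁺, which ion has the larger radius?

Tl⁺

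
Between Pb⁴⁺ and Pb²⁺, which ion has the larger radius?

Pb²⁺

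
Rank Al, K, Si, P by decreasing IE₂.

The second ionization energy removes an electron from the +1 ion. For each element: Al⁺ still has 2 valence electrons; K⁺ is the bare [Ar] core; Si⁺ still has 3 valence electrons; P⁺ still has 4 valence electrons.
Breaking into a closed-shell core is much more expensive than removing a leftover valence electron — K has the largest IE_2 here.
Valence configurations: Al⁺ [Ne]3s², Si⁺ [Ne]3s²3p¹, P⁺ [Ne]3s²3p².
Si⁺ loses a lone 3p electron whereas Al⁺ must break into a filled 3s² pair, so IE_2(Al) > IE_2(Si) even though Si has the higher nuclear charge.
Approximate IE_2 values (kJ/mol): Al 1817, K 3052, Si 1577, P 1907.
Hence IE_2: Si < Al < P < K.

K > P > Al > Si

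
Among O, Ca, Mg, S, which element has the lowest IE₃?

Consider each +2 ion: O²⁺ still has 4 valence electrons; Ca²⁺ is the bare [Ar] core; Mg²⁺ is the bare [Ne] core; S²⁺ still has 4 valence electrons.
Usually core removal costs more than valence removal, but here the competition is close: a tightly held n=2 valence electron can cost more to remove than an n=3 core electron, so the actual values have to decide it.
Valence configurations: O²⁺ [He]2s²2p², S²⁺ [Ne]3s²3p².
The numbers (kJ/mol): O 5300, Ca 4912, Mg 7733, S 3357.
Overall IE_3 order: S < Ca < O < Mg.

S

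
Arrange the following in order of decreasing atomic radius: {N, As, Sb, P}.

Sb > As > P > N

Radius decreases left→right (rising Z_eff, same n) and increases top→bottom (higher n).
All are in group 15, so atomic radius increases down the group.
So from largest to smallest: Sb > As > P > N.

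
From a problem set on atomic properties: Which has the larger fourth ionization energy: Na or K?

Na

The fourth ionization energy removes an electron from the +3 ion. For each element: Na³⁺ is already 2 electrons into the core; K³⁺ is already 2 electrons into the core.
All of these are removing an electron from a noble-gas core or deeper; the smaller core (lower principal quantum number) is held far more tightly, and within a period the higher nuclear charge binds the same core more tightly.
Approximate IE_4 values (kJ/mol): Na 9543, K 5877.
Hence IE_4: K < Na.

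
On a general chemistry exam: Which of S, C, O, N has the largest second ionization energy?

IE_2 is the cost of taking one more electron from the +1 cation: S⁺ still has 5 valence electrons; C⁺ still has 3 valence electrons; O⁺ still has 5 valence electrons; N⁺ still has 4 valence electrons.
All are still removing valence electrons, so compare the +1 ions as you would atoms: IE_2 generally rises across a period (higher Z_eff) and falls down a group (larger shell), subject to the usual subshell exceptions.
Valence configurations: S⁺ [Ne]3s²3p³, C⁺ [He]2s²2p¹, O⁺ [He]2s²2p³, N⁺ [He]2s²2p².
Approximate IE_2 values (kJ/mol): S 2252, C 2353, O 3388, N 2856.
Putting it together, IE_2: S < C < N < O.

O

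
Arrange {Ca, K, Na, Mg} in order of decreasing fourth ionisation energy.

After 3 electrons have been removed, what remains? Ca³⁺ is already 1 electron into the core; K³⁺ is already 2 electrons into the core; Na³⁺ is already 2 electrons into the core; Mg³⁺ is already 1 electron into the core.
All of these are removing an electron from a noble-gas core or deeper; the smaller core (lower principal quantum number) is held far more tightly, and within a period the higher nuclear charge binds the same core more tightly.
Tabulated IE_4 (kJ/mol): Ca 6491, K 5877, Na 9543, Mg 10543.
Overall IE_4 order: K < Ca < Na < Mg.

Mg, Na, Ca, K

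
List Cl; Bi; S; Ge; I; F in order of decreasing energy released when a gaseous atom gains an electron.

EA tends to increase across a period and decrease down a group, though the pattern is less regular than for IE or radius.
These span different periods and groups, so the two trends combine.
Ge > Bi: the two effects oppose for this pair; the down-group effect wins (119 vs 91 kJ/mol).
S > Ge: both effects reinforce here, so S is clearly the higher of the two.
I > S: the two effects oppose for this pair; the across-period effect wins (295 vs 200 kJ/mol).
F > I: F sits above I in group 17, so the down-group effect alone puts F higher.
Cl > F: this pair runs against the simple trend — see the exception note.
Note the exception: Cl has a higher electron affinity than F, contrary to the simple trend — F's small 2p subshell makes the incoming electron feel strong e⁻–e⁻ repulsion, so Cl actually releases more energy on gaining an electron.
For reference (kJ/mol): F 328, S 200, Cl 349, Ge 119, I 295, Bi 91.
So from highest to lowest: Cl > F > I > S > Ge > Bi.

Cl > F > I > S > Ge > Bi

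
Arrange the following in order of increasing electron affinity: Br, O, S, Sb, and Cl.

O is in period 2, group 16; S is in period 3, group 16; Cl is in period 3, group 17; Br is in period 4, group 17; Sb is in period 5, group 15.
EA tends to increase across a period and decrease down a group, though the pattern is less regular than for IE or radius.
Neither a single period nor a single group — weigh both effects.
O > Sb: both effects reinforce here, so O is clearly the higher of the two.
S > O: this pair runs against the simple trend — see the exception note.
Br > S: the two effects oppose for this pair; the across-period effect wins (325 vs 200 kJ/mol).
Cl > Br: they share group 17; the group trend gives Cl the larger value.
Note the exception: S has a higher electron affinity than O, contrary to the simple trend — the compact 2p subshell of O repels the added electron more than S's larger 3p does.
Tabulated electron affinity (kJ/mol): O 141, S 200, Cl 349, Br 325, Sb 103.
So from lowest to highest: Sb < O < S < Br < Cl.

Sb < O < S < Br < Cl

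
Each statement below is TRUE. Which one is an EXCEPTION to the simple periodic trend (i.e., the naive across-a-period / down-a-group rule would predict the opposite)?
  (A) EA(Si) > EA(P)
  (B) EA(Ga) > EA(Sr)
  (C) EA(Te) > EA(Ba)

(A)

The general trend: electron affinity increases across a period and decreases down a group.
(A) Si (period 3, group 14) vs P (period 3, group 15): the stated order contradicts the simple trend.
(B) Ga (period 4, group 13) vs Sr (period 5, group 2): the stated order agrees with the simple trend.
(C) Te (period 5, group 16) vs Ba (period 6, group 2): the stated order agrees with the simple trend.
The exception is (A): adding an electron to P's half-filled 3p³ is unfavourable, so Si (3p²) has the more exothermic EA.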